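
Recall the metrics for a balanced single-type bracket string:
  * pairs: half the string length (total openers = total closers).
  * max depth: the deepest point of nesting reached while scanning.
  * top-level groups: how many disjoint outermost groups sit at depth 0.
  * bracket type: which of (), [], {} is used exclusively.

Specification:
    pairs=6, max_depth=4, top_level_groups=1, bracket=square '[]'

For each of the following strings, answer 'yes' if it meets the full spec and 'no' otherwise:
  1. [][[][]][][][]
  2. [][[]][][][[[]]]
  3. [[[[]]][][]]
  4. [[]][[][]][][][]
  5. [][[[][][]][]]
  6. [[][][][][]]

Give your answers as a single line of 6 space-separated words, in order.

Answer: no no yes no no no

Derivation:
String 1 '[][[][]][][][]': depth seq [1 0 1 2 1 2 1 0 1 0 1 0 1 0]
  -> pairs=7 depth=2 groups=5 -> no
String 2 '[][[]][][][[[]]]': depth seq [1 0 1 2 1 0 1 0 1 0 1 2 3 2 1 0]
  -> pairs=8 depth=3 groups=5 -> no
String 3 '[[[[]]][][]]': depth seq [1 2 3 4 3 2 1 2 1 2 1 0]
  -> pairs=6 depth=4 groups=1 -> yes
String 4 '[[]][[][]][][][]': depth seq [1 2 1 0 1 2 1 2 1 0 1 0 1 0 1 0]
  -> pairs=8 depth=2 groups=5 -> no
String 5 '[][[[][][]][]]': depth seq [1 0 1 2 3 2 3 2 3 2 1 2 1 0]
  -> pairs=7 depth=3 groups=2 -> no
String 6 '[[][][][][]]': depth seq [1 2 1 2 1 2 1 2 1 2 1 0]
  -> pairs=6 depth=2 groups=1 -> no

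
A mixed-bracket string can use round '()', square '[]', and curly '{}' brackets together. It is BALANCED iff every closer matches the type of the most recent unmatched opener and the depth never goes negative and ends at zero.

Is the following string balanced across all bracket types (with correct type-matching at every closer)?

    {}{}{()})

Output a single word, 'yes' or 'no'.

Answer: no

Derivation:
pos 0: push '{'; stack = {
pos 1: '}' matches '{'; pop; stack = (empty)
pos 2: push '{'; stack = {
pos 3: '}' matches '{'; pop; stack = (empty)
pos 4: push '{'; stack = {
pos 5: push '('; stack = {(
pos 6: ')' matches '('; pop; stack = {
pos 7: '}' matches '{'; pop; stack = (empty)
pos 8: saw closer ')' but stack is empty → INVALID
Verdict: unmatched closer ')' at position 8 → no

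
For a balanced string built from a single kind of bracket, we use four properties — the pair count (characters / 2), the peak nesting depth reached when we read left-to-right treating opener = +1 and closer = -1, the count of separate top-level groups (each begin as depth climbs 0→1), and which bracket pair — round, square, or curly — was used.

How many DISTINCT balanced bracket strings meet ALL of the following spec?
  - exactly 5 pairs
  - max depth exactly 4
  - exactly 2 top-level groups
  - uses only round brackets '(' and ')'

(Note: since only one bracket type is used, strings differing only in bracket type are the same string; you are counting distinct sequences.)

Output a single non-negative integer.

Spec: pairs=5 depth=4 groups=2
Count(depth <= 4) = 14
Count(depth <= 3) = 12
Count(depth == 4) = 14 - 12 = 2

Answer: 2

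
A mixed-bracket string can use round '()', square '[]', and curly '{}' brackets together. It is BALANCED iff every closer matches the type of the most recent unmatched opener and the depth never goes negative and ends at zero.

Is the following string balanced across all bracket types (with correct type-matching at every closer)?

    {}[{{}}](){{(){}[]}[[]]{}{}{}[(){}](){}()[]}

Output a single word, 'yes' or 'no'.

pos 0: push '{'; stack = {
pos 1: '}' matches '{'; pop; stack = (empty)
pos 2: push '['; stack = [
pos 3: push '{'; stack = [{
pos 4: push '{'; stack = [{{
pos 5: '}' matches '{'; pop; stack = [{
pos 6: '}' matches '{'; pop; stack = [
pos 7: ']' matches '['; pop; stack = (empty)
pos 8: push '('; stack = (
pos 9: ')' matches '('; pop; stack = (empty)
pos 10: push '{'; stack = {
pos 11: push '{'; stack = {{
pos 12: push '('; stack = {{(
pos 13: ')' matches '('; pop; stack = {{
pos 14: push '{'; stack = {{{
pos 15: '}' matches '{'; pop; stack = {{
pos 16: push '['; stack = {{[
pos 17: ']' matches '['; pop; stack = {{
pos 18: '}' matches '{'; pop; stack = {
pos 19: push '['; stack = {[
pos 20: push '['; stack = {[[
pos 21: ']' matches '['; pop; stack = {[
pos 22: ']' matches '['; pop; stack = {
pos 23: push '{'; stack = {{
pos 24: '}' matches '{'; pop; stack = {
pos 25: push '{'; stack = {{
pos 26: '}' matches '{'; pop; stack = {
pos 27: push '{'; stack = {{
pos 28: '}' matches '{'; pop; stack = {
pos 29: push '['; stack = {[
pos 30: push '('; stack = {[(
pos 31: ')' matches '('; pop; stack = {[
pos 32: push '{'; stack = {[{
pos 33: '}' matches '{'; pop; stack = {[
pos 34: ']' matches '['; pop; stack = {
pos 35: push '('; stack = {(
pos 36: ')' matches '('; pop; stack = {
pos 37: push '{'; stack = {{
pos 38: '}' matches '{'; pop; stack = {
pos 39: push '('; stack = {(
pos 40: ')' matches '('; pop; stack = {
pos 41: push '['; stack = {[
pos 42: ']' matches '['; pop; stack = {
pos 43: '}' matches '{'; pop; stack = (empty)
end: stack empty → VALID
Verdict: properly nested → yes

Answer: yes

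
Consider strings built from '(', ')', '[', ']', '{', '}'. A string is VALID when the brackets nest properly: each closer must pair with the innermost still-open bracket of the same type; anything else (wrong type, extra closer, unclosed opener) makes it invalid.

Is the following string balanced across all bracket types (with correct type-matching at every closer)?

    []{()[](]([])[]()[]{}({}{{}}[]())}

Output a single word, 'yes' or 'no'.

pos 0: push '['; stack = [
pos 1: ']' matches '['; pop; stack = (empty)
pos 2: push '{'; stack = {
pos 3: push '('; stack = {(
pos 4: ')' matches '('; pop; stack = {
pos 5: push '['; stack = {[
pos 6: ']' matches '['; pop; stack = {
pos 7: push '('; stack = {(
pos 8: saw closer ']' but top of stack is '(' (expected ')') → INVALID
Verdict: type mismatch at position 8: ']' closes '(' → no

Answer: no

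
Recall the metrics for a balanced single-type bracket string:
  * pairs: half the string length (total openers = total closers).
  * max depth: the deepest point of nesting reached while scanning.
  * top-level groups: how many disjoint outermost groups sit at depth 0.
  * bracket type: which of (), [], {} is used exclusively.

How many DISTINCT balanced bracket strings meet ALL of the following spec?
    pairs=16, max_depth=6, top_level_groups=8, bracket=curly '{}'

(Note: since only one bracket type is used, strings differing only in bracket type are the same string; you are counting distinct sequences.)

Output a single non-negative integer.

Answer: 8640

Derivation:
Spec: pairs=16 depth=6 groups=8
Count(depth <= 6) = 243493
Count(depth <= 5) = 234853
Count(depth == 6) = 243493 - 234853 = 8640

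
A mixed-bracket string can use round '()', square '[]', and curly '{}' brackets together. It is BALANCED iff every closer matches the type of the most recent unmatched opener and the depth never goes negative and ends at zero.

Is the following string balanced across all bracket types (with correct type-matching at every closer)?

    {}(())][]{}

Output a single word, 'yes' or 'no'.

pos 0: push '{'; stack = {
pos 1: '}' matches '{'; pop; stack = (empty)
pos 2: push '('; stack = (
pos 3: push '('; stack = ((
pos 4: ')' matches '('; pop; stack = (
pos 5: ')' matches '('; pop; stack = (empty)
pos 6: saw closer ']' but stack is empty → INVALID
Verdict: unmatched closer ']' at position 6 → no

Answer: no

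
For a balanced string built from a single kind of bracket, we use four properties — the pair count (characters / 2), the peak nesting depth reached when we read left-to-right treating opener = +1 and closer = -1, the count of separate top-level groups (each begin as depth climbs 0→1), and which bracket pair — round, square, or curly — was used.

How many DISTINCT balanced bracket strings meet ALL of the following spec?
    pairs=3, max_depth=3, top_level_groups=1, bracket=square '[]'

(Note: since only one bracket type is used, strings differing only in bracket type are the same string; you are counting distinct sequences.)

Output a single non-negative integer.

Answer: 1

Derivation:
Spec: pairs=3 depth=3 groups=1
Count(depth <= 3) = 2
Count(depth <= 2) = 1
Count(depth == 3) = 2 - 1 = 1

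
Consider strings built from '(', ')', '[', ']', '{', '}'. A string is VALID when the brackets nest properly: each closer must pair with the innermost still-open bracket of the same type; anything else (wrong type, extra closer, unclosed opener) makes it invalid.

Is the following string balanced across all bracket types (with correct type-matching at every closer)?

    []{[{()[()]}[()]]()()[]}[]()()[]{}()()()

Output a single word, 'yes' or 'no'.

pos 0: push '['; stack = [
pos 1: ']' matches '['; pop; stack = (empty)
pos 2: push '{'; stack = {
pos 3: push '['; stack = {[
pos 4: push '{'; stack = {[{
pos 5: push '('; stack = {[{(
pos 6: ')' matches '('; pop; stack = {[{
pos 7: push '['; stack = {[{[
pos 8: push '('; stack = {[{[(
pos 9: ')' matches '('; pop; stack = {[{[
pos 10: ']' matches '['; pop; stack = {[{
pos 11: '}' matches '{'; pop; stack = {[
pos 12: push '['; stack = {[[
pos 13: push '('; stack = {[[(
pos 14: ')' matches '('; pop; stack = {[[
pos 15: ']' matches '['; pop; stack = {[
pos 16: ']' matches '['; pop; stack = {
pos 17: push '('; stack = {(
pos 18: ')' matches '('; pop; stack = {
pos 19: push '('; stack = {(
pos 20: ')' matches '('; pop; stack = {
pos 21: push '['; stack = {[
pos 22: ']' matches '['; pop; stack = {
pos 23: '}' matches '{'; pop; stack = (empty)
pos 24: push '['; stack = [
pos 25: ']' matches '['; pop; stack = (empty)
pos 26: push '('; stack = (
pos 27: ')' matches '('; pop; stack = (empty)
pos 28: push '('; stack = (
pos 29: ')' matches '('; pop; stack = (empty)
pos 30: push '['; stack = [
pos 31: ']' matches '['; pop; stack = (empty)
pos 32: push '{'; stack = {
pos 33: '}' matches '{'; pop; stack = (empty)
pos 34: push '('; stack = (
pos 35: ')' matches '('; pop; stack = (empty)
pos 36: push '('; stack = (
pos 37: ')' matches '('; pop; stack = (empty)
pos 38: push '('; stack = (
pos 39: ')' matches '('; pop; stack = (empty)
end: stack empty → VALID
Verdict: properly nested → yes

Answer: yes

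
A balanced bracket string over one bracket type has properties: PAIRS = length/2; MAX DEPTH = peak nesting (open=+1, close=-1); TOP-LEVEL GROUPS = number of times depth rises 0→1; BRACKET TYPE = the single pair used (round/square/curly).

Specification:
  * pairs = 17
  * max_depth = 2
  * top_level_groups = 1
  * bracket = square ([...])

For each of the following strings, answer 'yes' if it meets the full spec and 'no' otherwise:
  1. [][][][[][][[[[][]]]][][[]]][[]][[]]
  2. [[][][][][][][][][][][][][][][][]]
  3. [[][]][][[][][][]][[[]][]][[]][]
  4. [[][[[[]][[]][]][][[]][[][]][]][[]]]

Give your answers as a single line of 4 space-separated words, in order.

Answer: no yes no no

Derivation:
String 1 '[][][][[][][[[[][]]]][][[]]][[]][[]]': depth seq [1 0 1 0 1 0 1 2 1 2 1 2 3 4 5 4 5 4 3 2 1 2 1 2 3 2 1 0 1 2 1 0 1 2 1 0]
  -> pairs=18 depth=5 groups=6 -> no
String 2 '[[][][][][][][][][][][][][][][][]]': depth seq [1 2 1 2 1 2 1 2 1 2 1 2 1 2 1 2 1 2 1 2 1 2 1 2 1 2 1 2 1 2 1 2 1 0]
  -> pairs=17 depth=2 groups=1 -> yes
String 3 '[[][]][][[][][][]][[[]][]][[]][]': depth seq [1 2 1 2 1 0 1 0 1 2 1 2 1 2 1 2 1 0 1 2 3 2 1 2 1 0 1 2 1 0 1 0]
  -> pairs=16 depth=3 groups=6 -> no
String 4 '[[][[[[]][[]][]][][[]][[][]][]][[]]]': depth seq [1 2 1 2 3 4 5 4 3 4 5 4 3 4 3 2 3 2 3 4 3 2 3 4 3 4 3 2 3 2 1 2 3 2 1 0]
  -> pairs=18 depth=5 groups=1 -> no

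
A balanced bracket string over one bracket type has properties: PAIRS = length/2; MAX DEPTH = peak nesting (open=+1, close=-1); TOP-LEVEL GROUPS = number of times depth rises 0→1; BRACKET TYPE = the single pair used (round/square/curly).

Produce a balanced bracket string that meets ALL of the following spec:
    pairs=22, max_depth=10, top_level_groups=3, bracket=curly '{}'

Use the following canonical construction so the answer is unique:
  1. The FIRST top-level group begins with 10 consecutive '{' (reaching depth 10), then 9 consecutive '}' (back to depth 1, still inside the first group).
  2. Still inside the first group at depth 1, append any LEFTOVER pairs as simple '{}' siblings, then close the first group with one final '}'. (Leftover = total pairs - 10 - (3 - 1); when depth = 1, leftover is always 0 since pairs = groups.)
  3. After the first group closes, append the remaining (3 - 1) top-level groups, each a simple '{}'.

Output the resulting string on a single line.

Answer: {{{{{{{{{{}}}}}}}}}{}{}{}{}{}{}{}{}{}{}}{}{}

Derivation:
Spec: pairs=22 depth=10 groups=3
Leftover pairs = 22 - 10 - (3-1) = 10
First group: deep chain of depth 10 + 10 sibling pairs
Remaining 2 groups: simple '{}' each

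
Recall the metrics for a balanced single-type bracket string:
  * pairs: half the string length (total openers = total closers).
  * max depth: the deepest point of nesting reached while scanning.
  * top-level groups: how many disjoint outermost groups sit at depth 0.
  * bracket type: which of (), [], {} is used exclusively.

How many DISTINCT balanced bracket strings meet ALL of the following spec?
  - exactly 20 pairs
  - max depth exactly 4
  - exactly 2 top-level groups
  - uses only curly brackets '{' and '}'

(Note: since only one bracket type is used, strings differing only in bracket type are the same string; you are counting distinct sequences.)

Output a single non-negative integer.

Answer: 62716775

Derivation:
Spec: pairs=20 depth=4 groups=2
Count(depth <= 4) = 64093031
Count(depth <= 3) = 1376256
Count(depth == 4) = 64093031 - 1376256 = 62716775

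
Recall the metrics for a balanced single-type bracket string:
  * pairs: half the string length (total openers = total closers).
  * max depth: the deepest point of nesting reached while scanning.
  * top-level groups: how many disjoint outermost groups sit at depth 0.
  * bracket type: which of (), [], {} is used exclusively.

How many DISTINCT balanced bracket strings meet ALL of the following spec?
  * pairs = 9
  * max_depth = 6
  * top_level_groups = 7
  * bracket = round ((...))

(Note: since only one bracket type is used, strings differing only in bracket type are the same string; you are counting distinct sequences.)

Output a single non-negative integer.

Spec: pairs=9 depth=6 groups=7
Count(depth <= 6) = 35
Count(depth <= 5) = 35
Count(depth == 6) = 35 - 35 = 0

Answer: 0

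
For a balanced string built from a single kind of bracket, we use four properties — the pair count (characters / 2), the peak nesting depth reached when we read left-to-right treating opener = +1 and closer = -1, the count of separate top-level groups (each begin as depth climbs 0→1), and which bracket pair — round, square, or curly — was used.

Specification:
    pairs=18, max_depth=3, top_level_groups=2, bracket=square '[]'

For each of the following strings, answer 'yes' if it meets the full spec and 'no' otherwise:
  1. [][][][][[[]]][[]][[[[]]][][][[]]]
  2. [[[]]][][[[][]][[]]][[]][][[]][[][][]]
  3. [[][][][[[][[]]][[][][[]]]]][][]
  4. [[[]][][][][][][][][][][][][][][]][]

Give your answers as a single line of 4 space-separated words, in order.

String 1 '[][][][][[[]]][[]][[[[]]][][][[]]]': depth seq [1 0 1 0 1 0 1 0 1 2 3 2 1 0 1 2 1 0 1 2 3 4 3 2 1 2 1 2 1 2 3 2 1 0]
  -> pairs=17 depth=4 groups=7 -> no
String 2 '[[[]]][][[[][]][[]]][[]][][[]][[][][]]': depth seq [1 2 3 2 1 0 1 0 1 2 3 2 3 2 1 2 3 2 1 0 1 2 1 0 1 0 1 2 1 0 1 2 1 2 1 2 1 0]
  -> pairs=19 depth=3 groups=7 -> no
String 3 '[[][][][[[][[]]][[][][[]]]]][][]': depth seq [1 2 1 2 1 2 1 2 3 4 3 4 5 4 3 2 3 4 3 4 3 4 5 4 3 2 1 0 1 0 1 0]
  -> pairs=16 depth=5 groups=3 -> no
String 4 '[[[]][][][][][][][][][][][][][][]][]': depth seq [1 2 3 2 1 2 1 2 1 2 1 2 1 2 1 2 1 2 1 2 1 2 1 2 1 2 1 2 1 2 1 2 1 0 1 0]
  -> pairs=18 depth=3 groups=2 -> yes

Answer: no no no yes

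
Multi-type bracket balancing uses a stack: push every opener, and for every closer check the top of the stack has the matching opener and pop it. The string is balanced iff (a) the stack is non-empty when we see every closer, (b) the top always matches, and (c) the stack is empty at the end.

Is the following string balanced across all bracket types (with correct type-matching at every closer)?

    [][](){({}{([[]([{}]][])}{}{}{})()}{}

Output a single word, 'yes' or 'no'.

pos 0: push '['; stack = [
pos 1: ']' matches '['; pop; stack = (empty)
pos 2: push '['; stack = [
pos 3: ']' matches '['; pop; stack = (empty)
pos 4: push '('; stack = (
pos 5: ')' matches '('; pop; stack = (empty)
pos 6: push '{'; stack = {
pos 7: push '('; stack = {(
pos 8: push '{'; stack = {({
pos 9: '}' matches '{'; pop; stack = {(
pos 10: push '{'; stack = {({
pos 11: push '('; stack = {({(
pos 12: push '['; stack = {({([
pos 13: push '['; stack = {({([[
pos 14: ']' matches '['; pop; stack = {({([
pos 15: push '('; stack = {({([(
pos 16: push '['; stack = {({([([
pos 17: push '{'; stack = {({([([{
pos 18: '}' matches '{'; pop; stack = {({([([
pos 19: ']' matches '['; pop; stack = {({([(
pos 20: saw closer ']' but top of stack is '(' (expected ')') → INVALID
Verdict: type mismatch at position 20: ']' closes '(' → no

Answer: no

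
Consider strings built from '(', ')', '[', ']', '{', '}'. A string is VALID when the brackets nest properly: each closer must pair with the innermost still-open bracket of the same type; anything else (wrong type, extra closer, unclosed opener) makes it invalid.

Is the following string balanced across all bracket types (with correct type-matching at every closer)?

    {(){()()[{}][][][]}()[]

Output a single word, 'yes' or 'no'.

pos 0: push '{'; stack = {
pos 1: push '('; stack = {(
pos 2: ')' matches '('; pop; stack = {
pos 3: push '{'; stack = {{
pos 4: push '('; stack = {{(
pos 5: ')' matches '('; pop; stack = {{
pos 6: push '('; stack = {{(
pos 7: ')' matches '('; pop; stack = {{
pos 8: push '['; stack = {{[
pos 9: push '{'; stack = {{[{
pos 10: '}' matches '{'; pop; stack = {{[
pos 11: ']' matches '['; pop; stack = {{
pos 12: push '['; stack = {{[
pos 13: ']' matches '['; pop; stack = {{
pos 14: push '['; stack = {{[
pos 15: ']' matches '['; pop; stack = {{
pos 16: push '['; stack = {{[
pos 17: ']' matches '['; pop; stack = {{
pos 18: '}' matches '{'; pop; stack = {
pos 19: push '('; stack = {(
pos 20: ')' matches '('; pop; stack = {
pos 21: push '['; stack = {[
pos 22: ']' matches '['; pop; stack = {
end: stack still non-empty ({) → INVALID
Verdict: unclosed openers at end: { → no

Answer: no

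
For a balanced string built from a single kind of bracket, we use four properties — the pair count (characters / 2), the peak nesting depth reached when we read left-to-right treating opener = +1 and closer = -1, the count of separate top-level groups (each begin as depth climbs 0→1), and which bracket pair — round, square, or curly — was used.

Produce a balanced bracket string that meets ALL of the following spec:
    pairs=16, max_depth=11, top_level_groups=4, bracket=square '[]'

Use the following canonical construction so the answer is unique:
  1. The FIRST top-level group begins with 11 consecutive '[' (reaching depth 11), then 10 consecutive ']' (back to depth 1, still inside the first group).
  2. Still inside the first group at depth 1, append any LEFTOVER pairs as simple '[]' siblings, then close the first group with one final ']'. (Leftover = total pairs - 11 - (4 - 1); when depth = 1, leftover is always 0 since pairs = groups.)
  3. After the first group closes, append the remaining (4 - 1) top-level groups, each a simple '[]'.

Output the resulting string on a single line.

Answer: [[[[[[[[[[[]]]]]]]]]][][]][][][]

Derivation:
Spec: pairs=16 depth=11 groups=4
Leftover pairs = 16 - 11 - (4-1) = 2
First group: deep chain of depth 11 + 2 sibling pairs
Remaining 3 groups: simple '[]' each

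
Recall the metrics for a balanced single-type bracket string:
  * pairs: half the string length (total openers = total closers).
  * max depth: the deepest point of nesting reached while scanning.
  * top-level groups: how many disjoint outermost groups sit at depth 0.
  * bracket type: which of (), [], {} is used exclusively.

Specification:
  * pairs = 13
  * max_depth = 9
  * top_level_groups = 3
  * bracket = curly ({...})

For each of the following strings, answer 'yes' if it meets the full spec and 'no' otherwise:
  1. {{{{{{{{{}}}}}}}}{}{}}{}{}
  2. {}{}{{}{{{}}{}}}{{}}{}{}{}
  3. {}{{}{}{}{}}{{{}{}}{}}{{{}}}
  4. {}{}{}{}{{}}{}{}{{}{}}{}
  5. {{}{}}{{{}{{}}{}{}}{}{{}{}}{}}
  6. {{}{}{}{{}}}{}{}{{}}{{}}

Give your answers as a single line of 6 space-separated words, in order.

Answer: yes no no no no no

Derivation:
String 1 '{{{{{{{{{}}}}}}}}{}{}}{}{}': depth seq [1 2 3 4 5 6 7 8 9 8 7 6 5 4 3 2 1 2 1 2 1 0 1 0 1 0]
  -> pairs=13 depth=9 groups=3 -> yes
String 2 '{}{}{{}{{{}}{}}}{{}}{}{}{}': depth seq [1 0 1 0 1 2 1 2 3 4 3 2 3 2 1 0 1 2 1 0 1 0 1 0 1 0]
  -> pairs=13 depth=4 groups=7 -> no
String 3 '{}{{}{}{}{}}{{{}{}}{}}{{{}}}': depth seq [1 0 1 2 1 2 1 2 1 2 1 0 1 2 3 2 3 2 1 2 1 0 1 2 3 2 1 0]
  -> pairs=14 depth=3 groups=4 -> no
String 4 '{}{}{}{}{{}}{}{}{{}{}}{}': depth seq [1 0 1 0 1 0 1 0 1 2 1 0 1 0 1 0 1 2 1 2 1 0 1 0]
  -> pairs=12 depth=2 groups=9 -> no
String 5 '{{}{}}{{{}{{}}{}{}}{}{{}{}}{}}': depth seq [1 2 1 2 1 0 1 2 3 2 3 4 3 2 3 2 3 2 1 2 1 2 3 2 3 2 1 2 1 0]
  -> pairs=15 depth=4 groups=2 -> no
String 6 '{{}{}{}{{}}}{}{}{{}}{{}}': depth seq [1 2 1 2 1 2 1 2 3 2 1 0 1 0 1 0 1 2 1 0 1 2 1 0]
  -> pairs=12 depth=3 groups=5 -> no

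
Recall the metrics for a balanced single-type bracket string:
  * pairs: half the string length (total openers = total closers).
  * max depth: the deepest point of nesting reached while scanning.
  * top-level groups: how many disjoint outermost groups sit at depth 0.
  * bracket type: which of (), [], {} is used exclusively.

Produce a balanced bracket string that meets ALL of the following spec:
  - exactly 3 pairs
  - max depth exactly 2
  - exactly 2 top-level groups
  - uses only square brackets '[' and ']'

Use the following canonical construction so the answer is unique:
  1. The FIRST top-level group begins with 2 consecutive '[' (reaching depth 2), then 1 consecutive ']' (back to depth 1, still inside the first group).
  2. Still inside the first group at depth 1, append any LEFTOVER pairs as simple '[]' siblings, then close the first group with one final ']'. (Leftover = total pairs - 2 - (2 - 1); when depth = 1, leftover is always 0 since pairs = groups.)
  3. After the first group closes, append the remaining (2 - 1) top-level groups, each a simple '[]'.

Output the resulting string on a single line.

Spec: pairs=3 depth=2 groups=2
Leftover pairs = 3 - 2 - (2-1) = 0
First group: deep chain of depth 2 + 0 sibling pairs
Remaining 1 groups: simple '[]' each

Answer: [[]][]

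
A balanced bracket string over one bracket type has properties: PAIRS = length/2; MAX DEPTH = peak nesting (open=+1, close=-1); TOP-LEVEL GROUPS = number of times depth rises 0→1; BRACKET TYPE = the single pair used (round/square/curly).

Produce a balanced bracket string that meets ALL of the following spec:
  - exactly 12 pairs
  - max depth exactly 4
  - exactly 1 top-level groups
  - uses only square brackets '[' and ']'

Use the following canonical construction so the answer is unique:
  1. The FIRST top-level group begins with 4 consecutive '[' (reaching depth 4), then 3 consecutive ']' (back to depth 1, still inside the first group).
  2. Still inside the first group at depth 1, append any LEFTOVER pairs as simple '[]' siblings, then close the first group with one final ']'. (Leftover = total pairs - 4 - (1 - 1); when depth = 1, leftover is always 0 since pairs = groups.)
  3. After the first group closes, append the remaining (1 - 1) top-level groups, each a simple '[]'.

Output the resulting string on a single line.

Spec: pairs=12 depth=4 groups=1
Leftover pairs = 12 - 4 - (1-1) = 8
First group: deep chain of depth 4 + 8 sibling pairs
Remaining 0 groups: simple '[]' each

Answer: [[[[]]][][][][][][][][]]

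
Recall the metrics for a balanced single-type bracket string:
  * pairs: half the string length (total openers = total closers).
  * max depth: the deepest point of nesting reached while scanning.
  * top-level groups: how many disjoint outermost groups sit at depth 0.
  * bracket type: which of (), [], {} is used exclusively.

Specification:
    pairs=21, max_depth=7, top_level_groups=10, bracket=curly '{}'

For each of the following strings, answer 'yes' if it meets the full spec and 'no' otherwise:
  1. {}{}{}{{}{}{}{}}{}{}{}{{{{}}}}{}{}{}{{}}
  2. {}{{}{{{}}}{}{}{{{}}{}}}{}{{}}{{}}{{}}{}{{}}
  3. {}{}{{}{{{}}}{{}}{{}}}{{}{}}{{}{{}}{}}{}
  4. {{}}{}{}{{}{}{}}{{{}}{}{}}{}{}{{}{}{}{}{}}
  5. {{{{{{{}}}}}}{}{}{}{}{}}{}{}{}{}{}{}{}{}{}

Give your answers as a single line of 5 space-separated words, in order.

Answer: no no no no yes

Derivation:
String 1 '{}{}{}{{}{}{}{}}{}{}{}{{{{}}}}{}{}{}{{}}': depth seq [1 0 1 0 1 0 1 2 1 2 1 2 1 2 1 0 1 0 1 0 1 0 1 2 3 4 3 2 1 0 1 0 1 0 1 0 1 2 1 0]
  -> pairs=20 depth=4 groups=12 -> no
String 2 '{}{{}{{{}}}{}{}{{{}}{}}}{}{{}}{{}}{{}}{}{{}}': depth seq [1 0 1 2 1 2 3 4 3 2 1 2 1 2 1 2 3 4 3 2 3 2 1 0 1 0 1 2 1 0 1 2 1 0 1 2 1 0 1 0 1 2 1 0]
  -> pairs=22 depth=4 groups=8 -> no
String 3 '{}{}{{}{{{}}}{{}}{{}}}{{}{}}{{}{{}}{}}{}': depth seq [1 0 1 0 1 2 1 2 3 4 3 2 1 2 3 2 1 2 3 2 1 0 1 2 1 2 1 0 1 2 1 2 3 2 1 2 1 0 1 0]
  -> pairs=20 depth=4 groups=6 -> no
String 4 '{{}}{}{}{{}{}{}}{{{}}{}{}}{}{}{{}{}{}{}{}}': depth seq [1 2 1 0 1 0 1 0 1 2 1 2 1 2 1 0 1 2 3 2 1 2 1 2 1 0 1 0 1 0 1 2 1 2 1 2 1 2 1 2 1 0]
  -> pairs=21 depth=3 groups=8 -> no
String 5 '{{{{{{{}}}}}}{}{}{}{}{}}{}{}{}{}{}{}{}{}{}': depth seq [1 2 3 4 5 6 7 6 5 4 3 2 1 2 1 2 1 2 1 2 1 2 1 0 1 0 1 0 1 0 1 0 1 0 1 0 1 0 1 0 1 0]
  -> pairs=21 depth=7 groups=10 -> yes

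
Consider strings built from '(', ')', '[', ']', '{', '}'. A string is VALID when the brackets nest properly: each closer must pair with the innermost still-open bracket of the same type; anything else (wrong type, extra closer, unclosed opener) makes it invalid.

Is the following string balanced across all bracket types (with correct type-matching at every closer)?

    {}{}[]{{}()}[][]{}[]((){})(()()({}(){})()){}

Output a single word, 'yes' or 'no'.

pos 0: push '{'; stack = {
pos 1: '}' matches '{'; pop; stack = (empty)
pos 2: push '{'; stack = {
pos 3: '}' matches '{'; pop; stack = (empty)
pos 4: push '['; stack = [
pos 5: ']' matches '['; pop; stack = (empty)
pos 6: push '{'; stack = {
pos 7: push '{'; stack = {{
pos 8: '}' matches '{'; pop; stack = {
pos 9: push '('; stack = {(
pos 10: ')' matches '('; pop; stack = {
pos 11: '}' matches '{'; pop; stack = (empty)
pos 12: push '['; stack = [
pos 13: ']' matches '['; pop; stack = (empty)
pos 14: push '['; stack = [
pos 15: ']' matches '['; pop; stack = (empty)
pos 16: push '{'; stack = {
pos 17: '}' matches '{'; pop; stack = (empty)
pos 18: push '['; stack = [
pos 19: ']' matches '['; pop; stack = (empty)
pos 20: push '('; stack = (
pos 21: push '('; stack = ((
pos 22: ')' matches '('; pop; stack = (
pos 23: push '{'; stack = ({
pos 24: '}' matches '{'; pop; stack = (
pos 25: ')' matches '('; pop; stack = (empty)
pos 26: push '('; stack = (
pos 27: push '('; stack = ((
pos 28: ')' matches '('; pop; stack = (
pos 29: push '('; stack = ((
pos 30: ')' matches '('; pop; stack = (
pos 31: push '('; stack = ((
pos 32: push '{'; stack = (({
pos 33: '}' matches '{'; pop; stack = ((
pos 34: push '('; stack = (((
pos 35: ')' matches '('; pop; stack = ((
pos 36: push '{'; stack = (({
pos 37: '}' matches '{'; pop; stack = ((
pos 38: ')' matches '('; pop; stack = (
pos 39: push '('; stack = ((
pos 40: ')' matches '('; pop; stack = (
pos 41: ')' matches '('; pop; stack = (empty)
pos 42: push '{'; stack = {
pos 43: '}' matches '{'; pop; stack = (empty)
end: stack empty → VALID
Verdict: properly nested → yes

Answer: yes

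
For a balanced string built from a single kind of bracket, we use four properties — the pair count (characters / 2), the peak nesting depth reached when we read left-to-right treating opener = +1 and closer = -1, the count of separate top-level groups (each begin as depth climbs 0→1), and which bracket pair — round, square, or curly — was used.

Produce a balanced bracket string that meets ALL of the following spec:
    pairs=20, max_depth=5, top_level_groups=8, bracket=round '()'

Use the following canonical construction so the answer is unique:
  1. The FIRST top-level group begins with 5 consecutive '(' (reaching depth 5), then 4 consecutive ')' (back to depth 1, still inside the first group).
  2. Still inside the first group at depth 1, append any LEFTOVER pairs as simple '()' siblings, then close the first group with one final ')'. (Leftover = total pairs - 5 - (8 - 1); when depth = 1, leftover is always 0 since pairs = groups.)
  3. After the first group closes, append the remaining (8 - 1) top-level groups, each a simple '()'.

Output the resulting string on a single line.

Spec: pairs=20 depth=5 groups=8
Leftover pairs = 20 - 5 - (8-1) = 8
First group: deep chain of depth 5 + 8 sibling pairs
Remaining 7 groups: simple '()' each

Answer: ((((())))()()()()()()()())()()()()()()()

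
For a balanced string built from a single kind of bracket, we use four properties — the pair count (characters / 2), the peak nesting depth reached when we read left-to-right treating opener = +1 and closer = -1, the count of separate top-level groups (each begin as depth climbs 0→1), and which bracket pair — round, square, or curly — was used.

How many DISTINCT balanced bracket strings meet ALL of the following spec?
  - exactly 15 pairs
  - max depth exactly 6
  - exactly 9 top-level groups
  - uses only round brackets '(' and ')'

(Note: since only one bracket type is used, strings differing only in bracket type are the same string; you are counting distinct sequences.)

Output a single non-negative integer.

Spec: pairs=15 depth=6 groups=9
Count(depth <= 6) = 23247
Count(depth <= 5) = 23094
Count(depth == 6) = 23247 - 23094 = 153

Answer: 153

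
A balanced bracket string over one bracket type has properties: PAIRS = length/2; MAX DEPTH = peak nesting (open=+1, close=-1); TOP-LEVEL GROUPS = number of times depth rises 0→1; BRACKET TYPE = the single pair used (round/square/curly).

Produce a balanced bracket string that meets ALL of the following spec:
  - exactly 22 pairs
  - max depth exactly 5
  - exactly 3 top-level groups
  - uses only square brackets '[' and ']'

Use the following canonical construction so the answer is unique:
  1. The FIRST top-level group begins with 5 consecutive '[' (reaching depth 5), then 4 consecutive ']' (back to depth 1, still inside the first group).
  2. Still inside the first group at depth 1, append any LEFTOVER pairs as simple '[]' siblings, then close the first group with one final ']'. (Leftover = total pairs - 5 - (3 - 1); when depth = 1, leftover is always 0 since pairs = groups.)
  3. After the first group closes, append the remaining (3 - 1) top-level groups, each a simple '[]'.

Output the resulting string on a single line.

Answer: [[[[[]]]][][][][][][][][][][][][][][][]][][]

Derivation:
Spec: pairs=22 depth=5 groups=3
Leftover pairs = 22 - 5 - (3-1) = 15
First group: deep chain of depth 5 + 15 sibling pairs
Remaining 2 groups: simple '[]' each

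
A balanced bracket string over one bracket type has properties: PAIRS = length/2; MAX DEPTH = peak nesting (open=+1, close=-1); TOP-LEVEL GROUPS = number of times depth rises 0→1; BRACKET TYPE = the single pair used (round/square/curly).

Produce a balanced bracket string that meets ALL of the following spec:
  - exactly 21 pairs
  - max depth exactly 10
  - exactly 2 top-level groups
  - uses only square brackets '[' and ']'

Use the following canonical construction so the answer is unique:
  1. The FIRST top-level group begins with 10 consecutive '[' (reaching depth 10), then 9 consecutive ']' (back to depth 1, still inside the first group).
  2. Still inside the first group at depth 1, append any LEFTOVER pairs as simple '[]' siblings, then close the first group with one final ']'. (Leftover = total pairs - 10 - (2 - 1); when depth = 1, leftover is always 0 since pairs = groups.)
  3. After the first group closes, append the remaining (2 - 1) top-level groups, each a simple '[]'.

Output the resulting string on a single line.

Spec: pairs=21 depth=10 groups=2
Leftover pairs = 21 - 10 - (2-1) = 10
First group: deep chain of depth 10 + 10 sibling pairs
Remaining 1 groups: simple '[]' each

Answer: [[[[[[[[[[]]]]]]]]][][][][][][][][][][]][]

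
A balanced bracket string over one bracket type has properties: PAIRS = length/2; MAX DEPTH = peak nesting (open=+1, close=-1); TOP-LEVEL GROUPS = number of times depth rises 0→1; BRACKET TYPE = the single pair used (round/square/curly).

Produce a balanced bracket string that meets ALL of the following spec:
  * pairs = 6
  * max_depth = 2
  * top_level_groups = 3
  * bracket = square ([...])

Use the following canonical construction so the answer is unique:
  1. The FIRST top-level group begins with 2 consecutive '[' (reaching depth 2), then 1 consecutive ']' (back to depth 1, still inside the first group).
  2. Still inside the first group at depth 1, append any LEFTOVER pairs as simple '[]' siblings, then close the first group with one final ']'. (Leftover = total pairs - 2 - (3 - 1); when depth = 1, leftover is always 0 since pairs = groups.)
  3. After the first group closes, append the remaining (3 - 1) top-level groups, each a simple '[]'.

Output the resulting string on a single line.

Spec: pairs=6 depth=2 groups=3
Leftover pairs = 6 - 2 - (3-1) = 2
First group: deep chain of depth 2 + 2 sibling pairs
Remaining 2 groups: simple '[]' each

Answer: [[][][]][][]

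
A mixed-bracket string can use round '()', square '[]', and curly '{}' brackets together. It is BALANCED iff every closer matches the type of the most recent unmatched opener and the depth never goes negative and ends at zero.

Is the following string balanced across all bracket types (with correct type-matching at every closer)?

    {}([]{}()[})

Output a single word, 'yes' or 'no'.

pos 0: push '{'; stack = {
pos 1: '}' matches '{'; pop; stack = (empty)
pos 2: push '('; stack = (
pos 3: push '['; stack = ([
pos 4: ']' matches '['; pop; stack = (
pos 5: push '{'; stack = ({
pos 6: '}' matches '{'; pop; stack = (
pos 7: push '('; stack = ((
pos 8: ')' matches '('; pop; stack = (
pos 9: push '['; stack = ([
pos 10: saw closer '}' but top of stack is '[' (expected ']') → INVALID
Verdict: type mismatch at position 10: '}' closes '[' → no

Answer: no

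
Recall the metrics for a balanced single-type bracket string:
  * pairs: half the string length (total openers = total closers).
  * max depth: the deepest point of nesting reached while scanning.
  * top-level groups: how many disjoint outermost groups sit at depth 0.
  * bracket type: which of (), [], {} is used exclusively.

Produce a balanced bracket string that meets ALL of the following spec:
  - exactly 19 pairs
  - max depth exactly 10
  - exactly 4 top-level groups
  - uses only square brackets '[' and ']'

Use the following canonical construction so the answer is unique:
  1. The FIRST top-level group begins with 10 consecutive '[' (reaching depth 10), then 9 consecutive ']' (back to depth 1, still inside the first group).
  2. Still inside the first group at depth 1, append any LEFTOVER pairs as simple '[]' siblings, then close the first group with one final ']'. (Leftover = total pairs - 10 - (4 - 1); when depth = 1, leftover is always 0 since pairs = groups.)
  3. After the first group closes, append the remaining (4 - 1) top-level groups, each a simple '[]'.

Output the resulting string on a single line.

Spec: pairs=19 depth=10 groups=4
Leftover pairs = 19 - 10 - (4-1) = 6
First group: deep chain of depth 10 + 6 sibling pairs
Remaining 3 groups: simple '[]' each

Answer: [[[[[[[[[[]]]]]]]]][][][][][][]][][][]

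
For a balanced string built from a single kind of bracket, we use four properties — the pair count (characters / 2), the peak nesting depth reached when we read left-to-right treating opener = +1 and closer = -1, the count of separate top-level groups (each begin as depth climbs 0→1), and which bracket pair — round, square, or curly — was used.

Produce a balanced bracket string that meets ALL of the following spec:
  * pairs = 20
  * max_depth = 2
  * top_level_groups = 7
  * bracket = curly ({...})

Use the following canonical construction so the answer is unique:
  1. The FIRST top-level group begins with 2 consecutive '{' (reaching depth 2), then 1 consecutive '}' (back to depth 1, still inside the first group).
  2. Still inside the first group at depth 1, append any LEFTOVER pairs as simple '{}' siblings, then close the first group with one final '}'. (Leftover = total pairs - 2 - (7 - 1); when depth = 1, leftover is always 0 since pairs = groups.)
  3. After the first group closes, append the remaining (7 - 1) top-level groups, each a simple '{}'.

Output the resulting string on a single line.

Spec: pairs=20 depth=2 groups=7
Leftover pairs = 20 - 2 - (7-1) = 12
First group: deep chain of depth 2 + 12 sibling pairs
Remaining 6 groups: simple '{}' each

Answer: {{}{}{}{}{}{}{}{}{}{}{}{}{}}{}{}{}{}{}{}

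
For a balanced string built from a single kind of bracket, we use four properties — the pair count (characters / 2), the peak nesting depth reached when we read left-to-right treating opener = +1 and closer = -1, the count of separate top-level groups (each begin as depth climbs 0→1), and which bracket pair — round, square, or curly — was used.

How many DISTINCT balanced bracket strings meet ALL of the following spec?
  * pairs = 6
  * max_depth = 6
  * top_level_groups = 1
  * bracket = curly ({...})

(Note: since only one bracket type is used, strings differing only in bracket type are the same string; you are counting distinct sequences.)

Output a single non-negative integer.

Spec: pairs=6 depth=6 groups=1
Count(depth <= 6) = 42
Count(depth <= 5) = 41
Count(depth == 6) = 42 - 41 = 1

Answer: 1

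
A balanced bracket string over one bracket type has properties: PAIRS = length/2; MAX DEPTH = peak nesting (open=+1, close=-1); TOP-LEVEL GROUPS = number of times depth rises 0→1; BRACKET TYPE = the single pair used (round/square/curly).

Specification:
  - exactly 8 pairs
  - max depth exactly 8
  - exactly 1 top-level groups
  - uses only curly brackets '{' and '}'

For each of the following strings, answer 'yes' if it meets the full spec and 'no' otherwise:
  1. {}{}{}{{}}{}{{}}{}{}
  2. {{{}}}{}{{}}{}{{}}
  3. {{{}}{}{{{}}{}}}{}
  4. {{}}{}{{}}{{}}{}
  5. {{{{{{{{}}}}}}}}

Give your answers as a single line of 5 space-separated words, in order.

String 1 '{}{}{}{{}}{}{{}}{}{}': depth seq [1 0 1 0 1 0 1 2 1 0 1 0 1 2 1 0 1 0 1 0]
  -> pairs=10 depth=2 groups=8 -> no
String 2 '{{{}}}{}{{}}{}{{}}': depth seq [1 2 3 2 1 0 1 0 1 2 1 0 1 0 1 2 1 0]
  -> pairs=9 depth=3 groups=5 -> no
String 3 '{{{}}{}{{{}}{}}}{}': depth seq [1 2 3 2 1 2 1 2 3 4 3 2 3 2 1 0 1 0]
  -> pairs=9 depth=4 groups=2 -> no
String 4 '{{}}{}{{}}{{}}{}': depth seq [1 2 1 0 1 0 1 2 1 0 1 2 1 0 1 0]
  -> pairs=8 depth=2 groups=5 -> no
String 5 '{{{{{{{{}}}}}}}}': depth seq [1 2 3 4 5 6 7 8 7 6 5 4 3 2 1 0]
  -> pairs=8 depth=8 groups=1 -> yes

Answer: no no no no yes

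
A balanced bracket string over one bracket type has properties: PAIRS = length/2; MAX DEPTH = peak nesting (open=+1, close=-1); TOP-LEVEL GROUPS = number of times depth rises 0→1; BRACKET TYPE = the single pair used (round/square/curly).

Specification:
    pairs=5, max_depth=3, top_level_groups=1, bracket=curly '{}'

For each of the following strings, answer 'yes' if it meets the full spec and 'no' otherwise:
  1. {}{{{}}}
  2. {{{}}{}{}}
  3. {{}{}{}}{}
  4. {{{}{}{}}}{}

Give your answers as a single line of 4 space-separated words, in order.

Answer: no yes no no

Derivation:
String 1 '{}{{{}}}': depth seq [1 0 1 2 3 2 1 0]
  -> pairs=4 depth=3 groups=2 -> no
String 2 '{{{}}{}{}}': depth seq [1 2 3 2 1 2 1 2 1 0]
  -> pairs=5 depth=3 groups=1 -> yes
String 3 '{{}{}{}}{}': depth seq [1 2 1 2 1 2 1 0 1 0]
  -> pairs=5 depth=2 groups=2 -> no
String 4 '{{{}{}{}}}{}': depth seq [1 2 3 2 3 2 3 2 1 0 1 0]
  -> pairs=6 depth=3 groups=2 -> no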